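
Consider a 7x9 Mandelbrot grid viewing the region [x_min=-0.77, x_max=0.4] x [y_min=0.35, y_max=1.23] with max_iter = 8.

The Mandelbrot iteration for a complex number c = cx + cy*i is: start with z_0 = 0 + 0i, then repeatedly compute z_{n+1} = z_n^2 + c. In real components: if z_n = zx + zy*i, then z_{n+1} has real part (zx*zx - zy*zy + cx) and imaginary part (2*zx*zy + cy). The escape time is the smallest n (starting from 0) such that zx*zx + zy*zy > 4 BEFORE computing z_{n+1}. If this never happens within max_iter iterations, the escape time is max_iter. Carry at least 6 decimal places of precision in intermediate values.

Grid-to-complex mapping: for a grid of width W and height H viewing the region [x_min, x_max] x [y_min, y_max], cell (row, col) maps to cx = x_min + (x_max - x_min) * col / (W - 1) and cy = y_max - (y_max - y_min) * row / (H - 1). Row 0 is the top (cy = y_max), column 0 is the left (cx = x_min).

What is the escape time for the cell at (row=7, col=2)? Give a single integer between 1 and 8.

z_0 = 0 + 0i, c = -0.3800 + 0.4600i
Iter 1: z = -0.3800 + 0.4600i, |z|^2 = 0.3560
Iter 2: z = -0.4472 + 0.1104i, |z|^2 = 0.2122
Iter 3: z = -0.1922 + 0.3613i, |z|^2 = 0.1674
Iter 4: z = -0.4736 + 0.3211i, |z|^2 = 0.3274
Iter 5: z = -0.2589 + 0.1558i, |z|^2 = 0.0913
Iter 6: z = -0.3373 + 0.3793i, |z|^2 = 0.2576
Iter 7: z = -0.4101 + 0.2041i, |z|^2 = 0.2099

Answer: 8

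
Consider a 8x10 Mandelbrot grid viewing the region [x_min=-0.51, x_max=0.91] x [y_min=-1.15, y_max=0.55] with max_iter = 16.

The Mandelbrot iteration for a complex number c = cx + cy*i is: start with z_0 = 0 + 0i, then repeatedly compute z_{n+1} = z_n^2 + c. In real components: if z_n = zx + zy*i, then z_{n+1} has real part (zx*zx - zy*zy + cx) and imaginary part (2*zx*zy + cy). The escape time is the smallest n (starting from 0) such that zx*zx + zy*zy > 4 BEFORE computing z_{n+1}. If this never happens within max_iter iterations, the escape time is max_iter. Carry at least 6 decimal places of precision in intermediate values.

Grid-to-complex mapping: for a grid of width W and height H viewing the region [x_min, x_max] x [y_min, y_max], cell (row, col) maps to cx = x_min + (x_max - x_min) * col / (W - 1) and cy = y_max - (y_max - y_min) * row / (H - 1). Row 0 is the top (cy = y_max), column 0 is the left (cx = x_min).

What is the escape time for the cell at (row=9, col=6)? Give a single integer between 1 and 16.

z_0 = 0 + 0i, c = 0.7071 + -1.1500i
Iter 1: z = 0.7071 + -1.1500i, |z|^2 = 1.8226
Iter 2: z = -0.1153 + -2.7764i, |z|^2 = 7.7219
Escaped at iteration 2

Answer: 2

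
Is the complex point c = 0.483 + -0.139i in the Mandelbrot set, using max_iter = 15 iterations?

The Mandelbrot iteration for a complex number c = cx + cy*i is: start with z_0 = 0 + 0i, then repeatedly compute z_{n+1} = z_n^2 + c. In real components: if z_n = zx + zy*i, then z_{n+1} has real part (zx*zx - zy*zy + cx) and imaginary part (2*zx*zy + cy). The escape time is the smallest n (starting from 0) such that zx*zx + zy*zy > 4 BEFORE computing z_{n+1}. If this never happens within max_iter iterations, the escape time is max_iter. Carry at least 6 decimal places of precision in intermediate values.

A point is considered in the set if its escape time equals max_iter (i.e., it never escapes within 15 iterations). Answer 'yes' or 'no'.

z_0 = 0 + 0i, c = 0.4830 + -0.1390i
Iter 1: z = 0.4830 + -0.1390i, |z|^2 = 0.2526
Iter 2: z = 0.6970 + -0.2733i, |z|^2 = 0.5604
Iter 3: z = 0.8941 + -0.5199i, |z|^2 = 1.0697
Iter 4: z = 1.0121 + -1.0687i, |z|^2 = 2.1664
Iter 5: z = 0.3651 + -2.3022i, |z|^2 = 5.4336
Escaped at iteration 5

Answer: no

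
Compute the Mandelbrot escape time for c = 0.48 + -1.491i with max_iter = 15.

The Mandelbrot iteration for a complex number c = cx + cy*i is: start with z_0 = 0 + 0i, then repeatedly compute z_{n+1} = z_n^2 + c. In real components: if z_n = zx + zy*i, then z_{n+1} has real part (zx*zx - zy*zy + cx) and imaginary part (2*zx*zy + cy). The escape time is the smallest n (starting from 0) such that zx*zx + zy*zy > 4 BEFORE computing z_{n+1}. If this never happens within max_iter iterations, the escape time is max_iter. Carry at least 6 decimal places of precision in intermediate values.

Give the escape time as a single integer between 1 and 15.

z_0 = 0 + 0i, c = 0.4800 + -1.4910i
Iter 1: z = 0.4800 + -1.4910i, |z|^2 = 2.4535
Iter 2: z = -1.5127 + -2.9224i, |z|^2 = 10.8284
Escaped at iteration 2

Answer: 2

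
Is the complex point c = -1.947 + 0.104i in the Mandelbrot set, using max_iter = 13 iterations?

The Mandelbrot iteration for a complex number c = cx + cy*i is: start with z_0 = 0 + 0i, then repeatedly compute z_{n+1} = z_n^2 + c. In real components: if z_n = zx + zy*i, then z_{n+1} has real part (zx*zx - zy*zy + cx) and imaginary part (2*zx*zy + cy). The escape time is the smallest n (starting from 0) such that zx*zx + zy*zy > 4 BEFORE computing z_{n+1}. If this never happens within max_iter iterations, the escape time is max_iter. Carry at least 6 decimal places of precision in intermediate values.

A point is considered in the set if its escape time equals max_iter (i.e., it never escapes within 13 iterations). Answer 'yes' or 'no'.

Answer: no

Derivation:
z_0 = 0 + 0i, c = -1.9470 + 0.1040i
Iter 1: z = -1.9470 + 0.1040i, |z|^2 = 3.8016
Iter 2: z = 1.8330 + -0.3010i, |z|^2 = 3.4504
Iter 3: z = 1.3223 + -0.9994i, |z|^2 = 2.7472
Iter 4: z = -1.1973 + -2.5389i, |z|^2 = 7.8796
Escaped at iteration 4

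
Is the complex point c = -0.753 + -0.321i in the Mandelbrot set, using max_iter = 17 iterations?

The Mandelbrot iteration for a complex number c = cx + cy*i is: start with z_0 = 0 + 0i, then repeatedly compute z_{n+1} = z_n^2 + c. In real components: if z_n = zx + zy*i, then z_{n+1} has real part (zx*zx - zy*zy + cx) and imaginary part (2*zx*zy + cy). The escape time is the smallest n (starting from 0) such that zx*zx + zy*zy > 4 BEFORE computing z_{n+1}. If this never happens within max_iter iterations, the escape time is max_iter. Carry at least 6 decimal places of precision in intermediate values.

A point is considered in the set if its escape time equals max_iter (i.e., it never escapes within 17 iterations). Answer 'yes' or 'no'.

z_0 = 0 + 0i, c = -0.7530 + -0.3210i
Iter 1: z = -0.7530 + -0.3210i, |z|^2 = 0.6701
Iter 2: z = -0.2890 + 0.1624i, |z|^2 = 0.1099
Iter 3: z = -0.6958 + -0.4149i, |z|^2 = 0.6563
Iter 4: z = -0.4409 + 0.2564i, |z|^2 = 0.2602
Iter 5: z = -0.6243 + -0.5471i, |z|^2 = 0.6891
Iter 6: z = -0.6626 + 0.3621i, |z|^2 = 0.5701
Iter 7: z = -0.4452 + -0.8009i, |z|^2 = 0.8396
Iter 8: z = -1.1963 + 0.3920i, |z|^2 = 1.5847
Iter 9: z = 0.5243 + -1.2589i, |z|^2 = 1.8599
Iter 10: z = -2.0630 + -1.6412i, |z|^2 = 6.9496
Escaped at iteration 10

Answer: no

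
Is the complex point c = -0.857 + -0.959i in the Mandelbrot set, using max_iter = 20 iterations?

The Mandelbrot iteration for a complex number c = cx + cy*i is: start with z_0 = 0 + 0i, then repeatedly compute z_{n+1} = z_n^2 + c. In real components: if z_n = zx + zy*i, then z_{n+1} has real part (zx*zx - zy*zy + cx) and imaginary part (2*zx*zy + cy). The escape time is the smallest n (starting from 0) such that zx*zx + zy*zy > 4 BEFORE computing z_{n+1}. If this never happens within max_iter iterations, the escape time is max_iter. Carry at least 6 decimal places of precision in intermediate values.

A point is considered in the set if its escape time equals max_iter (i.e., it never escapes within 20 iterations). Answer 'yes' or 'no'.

z_0 = 0 + 0i, c = -0.8570 + -0.9590i
Iter 1: z = -0.8570 + -0.9590i, |z|^2 = 1.6541
Iter 2: z = -1.0422 + 0.6847i, |z|^2 = 1.5551
Iter 3: z = -0.2396 + -2.3863i, |z|^2 = 5.7518
Escaped at iteration 3

Answer: no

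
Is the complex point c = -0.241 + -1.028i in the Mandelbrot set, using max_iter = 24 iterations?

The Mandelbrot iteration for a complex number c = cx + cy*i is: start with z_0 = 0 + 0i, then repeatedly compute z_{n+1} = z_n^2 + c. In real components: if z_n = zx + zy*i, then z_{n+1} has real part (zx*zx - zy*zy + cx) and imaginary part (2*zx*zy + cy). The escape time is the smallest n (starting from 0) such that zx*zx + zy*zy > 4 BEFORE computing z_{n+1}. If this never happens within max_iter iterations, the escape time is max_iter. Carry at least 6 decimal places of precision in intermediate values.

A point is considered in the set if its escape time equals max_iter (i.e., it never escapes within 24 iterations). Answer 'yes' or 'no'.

Answer: no

Derivation:
z_0 = 0 + 0i, c = -0.2410 + -1.0280i
Iter 1: z = -0.2410 + -1.0280i, |z|^2 = 1.1149
Iter 2: z = -1.2397 + -0.5325i, |z|^2 = 1.8204
Iter 3: z = 1.0123 + 0.2923i, |z|^2 = 1.1102
Iter 4: z = 0.6983 + -0.4362i, |z|^2 = 0.6779
Iter 5: z = 0.0564 + -1.6372i, |z|^2 = 2.6837
Iter 6: z = -2.9184 + -1.2126i, |z|^2 = 9.9873
Escaped at iteration 6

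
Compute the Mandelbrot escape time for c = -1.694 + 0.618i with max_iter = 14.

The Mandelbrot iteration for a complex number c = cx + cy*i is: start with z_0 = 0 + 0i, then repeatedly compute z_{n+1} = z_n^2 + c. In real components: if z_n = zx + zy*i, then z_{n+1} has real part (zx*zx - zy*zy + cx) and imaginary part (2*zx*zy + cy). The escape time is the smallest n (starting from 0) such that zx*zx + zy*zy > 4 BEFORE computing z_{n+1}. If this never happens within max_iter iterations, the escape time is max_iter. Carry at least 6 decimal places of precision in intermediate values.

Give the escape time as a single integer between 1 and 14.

Answer: 3

Derivation:
z_0 = 0 + 0i, c = -1.6940 + 0.6180i
Iter 1: z = -1.6940 + 0.6180i, |z|^2 = 3.2516
Iter 2: z = 0.7937 + -1.4758i, |z|^2 = 2.8079
Iter 3: z = -3.2420 + -1.7247i, |z|^2 = 13.4849
Escaped at iteration 3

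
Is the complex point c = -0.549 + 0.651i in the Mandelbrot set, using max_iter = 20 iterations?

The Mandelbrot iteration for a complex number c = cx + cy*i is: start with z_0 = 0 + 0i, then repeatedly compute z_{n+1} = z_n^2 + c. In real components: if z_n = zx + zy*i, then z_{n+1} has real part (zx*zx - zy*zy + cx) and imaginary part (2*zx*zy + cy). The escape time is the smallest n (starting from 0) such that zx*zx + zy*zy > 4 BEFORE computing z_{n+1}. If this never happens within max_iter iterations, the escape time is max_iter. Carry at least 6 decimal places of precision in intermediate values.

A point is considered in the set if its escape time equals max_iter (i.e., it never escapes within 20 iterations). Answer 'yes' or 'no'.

z_0 = 0 + 0i, c = -0.5490 + 0.6510i
Iter 1: z = -0.5490 + 0.6510i, |z|^2 = 0.7252
Iter 2: z = -0.6714 + -0.0638i, |z|^2 = 0.4548
Iter 3: z = -0.1023 + 0.7367i, |z|^2 = 0.5531
Iter 4: z = -1.0812 + 0.5003i, |z|^2 = 1.4193
Iter 5: z = 0.3697 + -0.4308i, |z|^2 = 0.3223
Iter 6: z = -0.5979 + 0.3324i, |z|^2 = 0.4680
Iter 7: z = -0.3020 + 0.2535i, |z|^2 = 0.1555
Iter 8: z = -0.5221 + 0.4979i, |z|^2 = 0.5205
Iter 9: z = -0.5243 + 0.1311i, |z|^2 = 0.2921
Iter 10: z = -0.2913 + 0.5135i, |z|^2 = 0.3485
Iter 11: z = -0.7278 + 0.3519i, |z|^2 = 0.6536
Iter 12: z = -0.1431 + 0.1388i, |z|^2 = 0.0397
Iter 13: z = -0.5478 + 0.6113i, |z|^2 = 0.6737
Iter 14: z = -0.6226 + -0.0187i, |z|^2 = 0.3880
Iter 15: z = -0.1617 + 0.6743i, |z|^2 = 0.4808
Iter 16: z = -0.9775 + 0.4329i, |z|^2 = 1.1430
Iter 17: z = 0.2191 + -0.1954i, |z|^2 = 0.0862
Iter 18: z = -0.5391 + 0.5654i, |z|^2 = 0.6103
Iter 19: z = -0.5780 + 0.0414i, |z|^2 = 0.3358
Did not escape in 20 iterations → in set

Answer: yes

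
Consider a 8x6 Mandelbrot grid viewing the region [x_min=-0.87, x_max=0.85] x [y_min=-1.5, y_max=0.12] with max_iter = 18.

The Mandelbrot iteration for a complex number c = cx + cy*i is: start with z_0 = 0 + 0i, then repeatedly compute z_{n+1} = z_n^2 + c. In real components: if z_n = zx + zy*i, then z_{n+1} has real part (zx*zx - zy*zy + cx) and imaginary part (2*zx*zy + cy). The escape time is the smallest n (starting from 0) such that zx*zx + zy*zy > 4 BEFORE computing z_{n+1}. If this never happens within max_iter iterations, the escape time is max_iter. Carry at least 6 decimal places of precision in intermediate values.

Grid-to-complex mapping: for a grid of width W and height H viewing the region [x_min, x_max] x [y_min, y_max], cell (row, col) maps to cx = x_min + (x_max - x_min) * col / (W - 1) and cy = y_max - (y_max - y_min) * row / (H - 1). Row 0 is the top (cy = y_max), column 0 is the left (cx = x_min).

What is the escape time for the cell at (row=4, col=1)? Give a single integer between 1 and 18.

Answer: 3

Derivation:
z_0 = 0 + 0i, c = -0.6243 + -1.1760i
Iter 1: z = -0.6243 + -1.1760i, |z|^2 = 1.7727
Iter 2: z = -1.6175 + 0.2923i, |z|^2 = 2.7019
Iter 3: z = 1.9067 + -2.1217i, |z|^2 = 8.1369
Escaped at iteration 3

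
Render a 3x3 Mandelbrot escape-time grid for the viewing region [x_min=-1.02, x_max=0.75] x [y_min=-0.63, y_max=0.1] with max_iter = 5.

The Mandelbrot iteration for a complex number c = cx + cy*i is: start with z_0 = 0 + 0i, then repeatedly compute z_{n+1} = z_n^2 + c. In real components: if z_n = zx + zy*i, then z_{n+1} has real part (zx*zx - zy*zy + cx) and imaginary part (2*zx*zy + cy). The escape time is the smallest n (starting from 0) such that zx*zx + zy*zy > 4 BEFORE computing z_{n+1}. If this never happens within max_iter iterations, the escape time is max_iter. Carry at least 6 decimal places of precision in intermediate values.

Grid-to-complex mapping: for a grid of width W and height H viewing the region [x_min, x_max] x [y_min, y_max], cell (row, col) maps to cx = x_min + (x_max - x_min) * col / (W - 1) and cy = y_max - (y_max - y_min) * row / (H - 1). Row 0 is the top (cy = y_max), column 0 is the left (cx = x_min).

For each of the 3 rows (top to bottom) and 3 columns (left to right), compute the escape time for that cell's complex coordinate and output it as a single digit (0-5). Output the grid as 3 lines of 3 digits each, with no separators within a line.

Answer: 553
553
453

Derivation:
(row=0, col=0): c = -1.0200 + 0.1000i → escape time 5
(row=0, col=1): c = -0.1350 + 0.1000i → escape time 5
(row=0, col=2): c = 0.7500 + 0.1000i → escape time 3
(row=1, col=0): c = -1.0200 + -0.2650i → escape time 5
(row=1, col=1): c = -0.1350 + -0.2650i → escape time 5
(row=1, col=2): c = 0.7500 + -0.2650i → escape time 3
(row=2, col=0): c = -1.0200 + -0.6300i → escape time 4
(row=2, col=1): c = -0.1350 + -0.6300i → escape time 5
(row=2, col=2): c = 0.7500 + -0.6300i → escape time 3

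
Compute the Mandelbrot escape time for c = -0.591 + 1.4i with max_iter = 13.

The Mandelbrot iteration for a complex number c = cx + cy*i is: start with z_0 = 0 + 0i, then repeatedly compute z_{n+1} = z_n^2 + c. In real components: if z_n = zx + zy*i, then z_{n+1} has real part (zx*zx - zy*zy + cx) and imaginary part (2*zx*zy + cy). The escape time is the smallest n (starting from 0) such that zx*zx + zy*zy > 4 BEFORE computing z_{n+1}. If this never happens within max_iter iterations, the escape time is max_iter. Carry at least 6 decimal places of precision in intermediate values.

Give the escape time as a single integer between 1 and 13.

z_0 = 0 + 0i, c = -0.5910 + 1.4000i
Iter 1: z = -0.5910 + 1.4000i, |z|^2 = 2.3093
Iter 2: z = -2.2017 + -0.2548i, |z|^2 = 4.9125
Escaped at iteration 2

Answer: 2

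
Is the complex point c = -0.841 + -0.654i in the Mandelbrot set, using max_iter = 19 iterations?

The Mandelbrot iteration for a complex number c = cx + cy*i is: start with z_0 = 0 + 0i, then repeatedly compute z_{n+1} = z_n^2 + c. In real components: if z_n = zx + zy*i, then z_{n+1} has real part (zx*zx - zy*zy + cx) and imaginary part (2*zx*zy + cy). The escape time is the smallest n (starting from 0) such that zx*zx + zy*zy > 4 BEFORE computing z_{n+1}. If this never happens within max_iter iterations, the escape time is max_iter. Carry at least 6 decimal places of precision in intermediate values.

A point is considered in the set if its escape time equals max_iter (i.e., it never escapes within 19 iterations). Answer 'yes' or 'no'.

Answer: no

Derivation:
z_0 = 0 + 0i, c = -0.8410 + -0.6540i
Iter 1: z = -0.8410 + -0.6540i, |z|^2 = 1.1350
Iter 2: z = -0.5614 + 0.4460i, |z|^2 = 0.5142
Iter 3: z = -0.7247 + -1.1548i, |z|^2 = 1.8589
Iter 4: z = -1.6494 + 1.0199i, |z|^2 = 3.7607
Iter 5: z = 0.8394 + -4.0184i, |z|^2 = 16.8520
Escaped at iteration 5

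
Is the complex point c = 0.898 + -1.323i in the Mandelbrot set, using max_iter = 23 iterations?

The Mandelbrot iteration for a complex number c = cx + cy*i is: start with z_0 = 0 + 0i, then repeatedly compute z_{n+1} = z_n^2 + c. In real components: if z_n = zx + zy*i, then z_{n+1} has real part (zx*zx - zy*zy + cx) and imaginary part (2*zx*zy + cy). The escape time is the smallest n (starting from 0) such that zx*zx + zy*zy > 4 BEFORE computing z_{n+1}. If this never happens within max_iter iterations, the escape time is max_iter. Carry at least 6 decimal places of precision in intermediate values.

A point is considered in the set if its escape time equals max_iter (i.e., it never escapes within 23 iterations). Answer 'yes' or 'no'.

z_0 = 0 + 0i, c = 0.8980 + -1.3230i
Iter 1: z = 0.8980 + -1.3230i, |z|^2 = 2.5567
Iter 2: z = -0.0459 + -3.6991i, |z|^2 = 13.6855
Escaped at iteration 2

Answer: no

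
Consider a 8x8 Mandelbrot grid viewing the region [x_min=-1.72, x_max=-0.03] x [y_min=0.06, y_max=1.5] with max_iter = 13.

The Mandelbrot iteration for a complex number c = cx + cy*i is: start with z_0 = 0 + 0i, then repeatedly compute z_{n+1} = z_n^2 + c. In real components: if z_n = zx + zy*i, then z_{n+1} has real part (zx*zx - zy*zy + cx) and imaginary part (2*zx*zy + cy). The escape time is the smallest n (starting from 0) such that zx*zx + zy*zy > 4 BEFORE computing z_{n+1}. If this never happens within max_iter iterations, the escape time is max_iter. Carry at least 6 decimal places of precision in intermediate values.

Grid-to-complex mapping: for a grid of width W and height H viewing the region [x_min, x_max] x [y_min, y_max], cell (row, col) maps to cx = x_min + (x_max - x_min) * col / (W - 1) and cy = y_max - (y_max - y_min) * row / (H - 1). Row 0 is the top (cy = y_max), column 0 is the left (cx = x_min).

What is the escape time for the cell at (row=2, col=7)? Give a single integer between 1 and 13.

z_0 = 0 + 0i, c = -0.0300 + 1.0886i
Iter 1: z = -0.0300 + 1.0886i, |z|^2 = 1.1859
Iter 2: z = -1.2141 + 1.0233i, |z|^2 = 2.5211
Iter 3: z = 0.3970 + -1.3961i, |z|^2 = 2.1066
Iter 4: z = -1.8215 + -0.0198i, |z|^2 = 3.3181
Iter 5: z = 3.2873 + 1.1606i, |z|^2 = 12.1535
Escaped at iteration 5

Answer: 5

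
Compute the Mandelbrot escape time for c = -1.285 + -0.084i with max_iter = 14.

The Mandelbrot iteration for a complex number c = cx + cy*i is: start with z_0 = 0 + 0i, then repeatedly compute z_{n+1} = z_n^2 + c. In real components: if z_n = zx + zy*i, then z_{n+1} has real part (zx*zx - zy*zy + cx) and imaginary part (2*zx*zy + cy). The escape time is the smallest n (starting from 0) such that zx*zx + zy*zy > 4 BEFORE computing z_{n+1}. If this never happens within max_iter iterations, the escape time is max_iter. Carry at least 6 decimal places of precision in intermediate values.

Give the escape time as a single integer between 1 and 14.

z_0 = 0 + 0i, c = -1.2850 + -0.0840i
Iter 1: z = -1.2850 + -0.0840i, |z|^2 = 1.6583
Iter 2: z = 0.3592 + 0.1319i, |z|^2 = 0.1464
Iter 3: z = -1.1734 + 0.0107i, |z|^2 = 1.3770
Iter 4: z = 0.0917 + -0.1092i, |z|^2 = 0.0203
Iter 5: z = -1.2885 + -0.1040i, |z|^2 = 1.6711
Iter 6: z = 0.3644 + 0.1841i, |z|^2 = 0.1667
Iter 7: z = -1.1861 + 0.0502i, |z|^2 = 1.4093
Iter 8: z = 0.1193 + -0.2030i, |z|^2 = 0.0554
Iter 9: z = -1.3120 + -0.1324i, |z|^2 = 1.7389
Iter 10: z = 0.4188 + 0.2635i, |z|^2 = 0.2448
Iter 11: z = -1.1790 + 0.1367i, |z|^2 = 1.4088
Iter 12: z = 0.0864 + -0.4064i, |z|^2 = 0.1726
Iter 13: z = -1.4427 + -0.1543i, |z|^2 = 2.1050

Answer: 14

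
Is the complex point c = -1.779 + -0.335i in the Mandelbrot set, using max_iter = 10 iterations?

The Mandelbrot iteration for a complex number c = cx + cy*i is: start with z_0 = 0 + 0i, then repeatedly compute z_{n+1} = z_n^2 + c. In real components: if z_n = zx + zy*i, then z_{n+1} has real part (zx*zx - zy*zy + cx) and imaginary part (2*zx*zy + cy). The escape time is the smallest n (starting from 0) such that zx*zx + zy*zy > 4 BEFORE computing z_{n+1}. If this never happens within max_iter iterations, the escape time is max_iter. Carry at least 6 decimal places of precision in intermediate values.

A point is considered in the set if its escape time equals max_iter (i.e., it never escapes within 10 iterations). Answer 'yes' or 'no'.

Answer: no

Derivation:
z_0 = 0 + 0i, c = -1.7790 + -0.3350i
Iter 1: z = -1.7790 + -0.3350i, |z|^2 = 3.2771
Iter 2: z = 1.2736 + 0.8569i, |z|^2 = 2.3564
Iter 3: z = -0.8912 + 1.8478i, |z|^2 = 4.2087
Escaped at iteration 3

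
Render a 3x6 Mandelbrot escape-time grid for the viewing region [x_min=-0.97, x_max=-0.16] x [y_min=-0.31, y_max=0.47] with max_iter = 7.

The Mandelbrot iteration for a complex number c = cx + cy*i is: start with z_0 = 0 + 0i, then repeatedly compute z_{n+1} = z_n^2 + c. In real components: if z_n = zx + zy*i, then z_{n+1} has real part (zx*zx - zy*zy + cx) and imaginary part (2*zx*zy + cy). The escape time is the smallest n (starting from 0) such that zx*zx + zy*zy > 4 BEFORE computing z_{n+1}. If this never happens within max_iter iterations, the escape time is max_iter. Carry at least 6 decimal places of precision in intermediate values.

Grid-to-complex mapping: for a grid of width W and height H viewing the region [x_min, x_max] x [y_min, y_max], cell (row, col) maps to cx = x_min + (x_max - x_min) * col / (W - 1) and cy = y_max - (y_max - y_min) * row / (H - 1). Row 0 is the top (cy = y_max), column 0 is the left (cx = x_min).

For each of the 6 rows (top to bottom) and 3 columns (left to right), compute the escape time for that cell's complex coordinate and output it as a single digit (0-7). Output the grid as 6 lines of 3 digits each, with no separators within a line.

Answer: 577
777
777
777
777
777

Derivation:
(row=0, col=0): c = -0.9700 + 0.4700i → escape time 5
(row=0, col=1): c = -0.5650 + 0.4700i → escape time 7
(row=0, col=2): c = -0.1600 + 0.4700i → escape time 7
(row=1, col=0): c = -0.9700 + 0.3140i → escape time 7
(row=1, col=1): c = -0.5650 + 0.3140i → escape time 7
(row=1, col=2): c = -0.1600 + 0.3140i → escape time 7
(row=2, col=0): c = -0.9700 + 0.1580i → escape time 7
(row=2, col=1): c = -0.5650 + 0.1580i → escape time 7
(row=2, col=2): c = -0.1600 + 0.1580i → escape time 7
(row=3, col=0): c = -0.9700 + 0.0020i → escape time 7
(row=3, col=1): c = -0.5650 + 0.0020i → escape time 7
(row=3, col=2): c = -0.1600 + 0.0020i → escape time 7
(row=4, col=0): c = -0.9700 + -0.1540i → escape time 7
(row=4, col=1): c = -0.5650 + -0.1540i → escape time 7
(row=4, col=2): c = -0.1600 + -0.1540i → escape time 7
(row=5, col=0): c = -0.9700 + -0.3100i → escape time 7
(row=5, col=1): c = -0.5650 + -0.3100i → escape time 7
(row=5, col=2): c = -0.1600 + -0.3100i → escape time 7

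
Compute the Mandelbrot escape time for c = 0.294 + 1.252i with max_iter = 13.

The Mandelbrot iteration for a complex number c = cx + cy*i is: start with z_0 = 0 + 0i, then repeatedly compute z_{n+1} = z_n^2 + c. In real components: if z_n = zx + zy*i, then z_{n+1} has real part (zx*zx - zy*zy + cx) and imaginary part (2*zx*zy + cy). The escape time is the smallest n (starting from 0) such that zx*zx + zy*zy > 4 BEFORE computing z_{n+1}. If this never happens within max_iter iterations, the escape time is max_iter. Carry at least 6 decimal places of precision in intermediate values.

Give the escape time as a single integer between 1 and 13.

z_0 = 0 + 0i, c = 0.2940 + 1.2520i
Iter 1: z = 0.2940 + 1.2520i, |z|^2 = 1.6539
Iter 2: z = -1.1871 + 1.9882i, |z|^2 = 5.3620
Escaped at iteration 2

Answer: 2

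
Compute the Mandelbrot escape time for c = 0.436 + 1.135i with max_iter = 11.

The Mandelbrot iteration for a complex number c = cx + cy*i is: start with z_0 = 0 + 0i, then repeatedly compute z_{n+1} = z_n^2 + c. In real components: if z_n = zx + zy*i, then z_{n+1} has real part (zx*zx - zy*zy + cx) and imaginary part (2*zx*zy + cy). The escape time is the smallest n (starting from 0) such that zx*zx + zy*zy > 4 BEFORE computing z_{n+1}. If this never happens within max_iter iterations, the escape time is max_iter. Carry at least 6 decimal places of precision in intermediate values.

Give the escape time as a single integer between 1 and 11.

z_0 = 0 + 0i, c = 0.4360 + 1.1350i
Iter 1: z = 0.4360 + 1.1350i, |z|^2 = 1.4783
Iter 2: z = -0.6621 + 2.1247i, |z|^2 = 4.9528
Escaped at iteration 2

Answer: 2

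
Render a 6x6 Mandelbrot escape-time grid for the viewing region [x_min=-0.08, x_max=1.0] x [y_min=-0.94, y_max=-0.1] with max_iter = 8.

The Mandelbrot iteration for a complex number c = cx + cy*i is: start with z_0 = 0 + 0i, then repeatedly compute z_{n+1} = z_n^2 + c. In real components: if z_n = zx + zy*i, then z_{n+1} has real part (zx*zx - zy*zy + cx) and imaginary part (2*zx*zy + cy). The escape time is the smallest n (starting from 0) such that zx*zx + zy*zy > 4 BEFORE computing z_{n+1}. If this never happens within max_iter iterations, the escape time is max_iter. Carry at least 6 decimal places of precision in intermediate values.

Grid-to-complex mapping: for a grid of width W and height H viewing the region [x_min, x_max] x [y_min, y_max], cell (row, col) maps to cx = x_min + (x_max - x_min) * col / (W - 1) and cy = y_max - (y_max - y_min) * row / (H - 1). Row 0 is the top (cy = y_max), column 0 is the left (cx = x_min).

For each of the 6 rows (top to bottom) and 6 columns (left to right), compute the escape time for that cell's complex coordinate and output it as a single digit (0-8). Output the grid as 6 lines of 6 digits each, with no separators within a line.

Answer: 888432
888432
888432
888332
864322
843222

Derivation:
(row=0, col=0): c = -0.0800 + -0.1000i → escape time 8
(row=0, col=1): c = 0.1360 + -0.1000i → escape time 8
(row=0, col=2): c = 0.3520 + -0.1000i → escape time 8
(row=0, col=3): c = 0.5680 + -0.1000i → escape time 4
(row=0, col=4): c = 0.7840 + -0.1000i → escape time 3
(row=0, col=5): c = 1.0000 + -0.1000i → escape time 2
(row=1, col=0): c = -0.0800 + -0.2680i → escape time 8
(row=1, col=1): c = 0.1360 + -0.2680i → escape time 8
(row=1, col=2): c = 0.3520 + -0.2680i → escape time 8
(row=1, col=3): c = 0.5680 + -0.2680i → escape time 4
(row=1, col=4): c = 0.7840 + -0.2680i → escape time 3
(row=1, col=5): c = 1.0000 + -0.2680i → escape time 2
(row=2, col=0): c = -0.0800 + -0.4360i → escape time 8
(row=2, col=1): c = 0.1360 + -0.4360i → escape time 8
(row=2, col=2): c = 0.3520 + -0.4360i → escape time 8
(row=2, col=3): c = 0.5680 + -0.4360i → escape time 4
(row=2, col=4): c = 0.7840 + -0.4360i → escape time 3
(row=2, col=5): c = 1.0000 + -0.4360i → escape time 2
(row=3, col=0): c = -0.0800 + -0.6040i → escape time 8
(row=3, col=1): c = 0.1360 + -0.6040i → escape time 8
(row=3, col=2): c = 0.3520 + -0.6040i → escape time 8
(row=3, col=3): c = 0.5680 + -0.6040i → escape time 3
(row=3, col=4): c = 0.7840 + -0.6040i → escape time 3
(row=3, col=5): c = 1.0000 + -0.6040i → escape time 2
(row=4, col=0): c = -0.0800 + -0.7720i → escape time 8
(row=4, col=1): c = 0.1360 + -0.7720i → escape time 6
(row=4, col=2): c = 0.3520 + -0.7720i → escape time 4
(row=4, col=3): c = 0.5680 + -0.7720i → escape time 3
(row=4, col=4): c = 0.7840 + -0.7720i → escape time 2
(row=4, col=5): c = 1.0000 + -0.7720i → escape time 2
(row=5, col=0): c = -0.0800 + -0.9400i → escape time 8
(row=5, col=1): c = 0.1360 + -0.9400i → escape time 4
(row=5, col=2): c = 0.3520 + -0.9400i → escape time 3
(row=5, col=3): c = 0.5680 + -0.9400i → escape time 2
(row=5, col=4): c = 0.7840 + -0.9400i → escape time 2
(row=5, col=5): c = 1.0000 + -0.9400i → escape time 2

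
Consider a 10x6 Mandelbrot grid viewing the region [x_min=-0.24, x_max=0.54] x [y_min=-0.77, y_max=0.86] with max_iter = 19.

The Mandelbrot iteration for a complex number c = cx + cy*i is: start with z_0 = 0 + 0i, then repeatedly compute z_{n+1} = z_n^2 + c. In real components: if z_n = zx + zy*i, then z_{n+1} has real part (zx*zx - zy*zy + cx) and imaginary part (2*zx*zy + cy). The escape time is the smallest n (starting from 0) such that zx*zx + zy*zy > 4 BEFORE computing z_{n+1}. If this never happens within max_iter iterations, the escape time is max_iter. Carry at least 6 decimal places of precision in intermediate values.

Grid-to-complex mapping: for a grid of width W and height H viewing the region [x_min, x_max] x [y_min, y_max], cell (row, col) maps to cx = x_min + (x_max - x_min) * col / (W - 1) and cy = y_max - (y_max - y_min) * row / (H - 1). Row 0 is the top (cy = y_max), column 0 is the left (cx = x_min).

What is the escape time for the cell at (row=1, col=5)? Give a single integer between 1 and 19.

Answer: 19

Derivation:
z_0 = 0 + 0i, c = 0.1933 + 0.5340i
Iter 1: z = 0.1933 + 0.5340i, |z|^2 = 0.3225
Iter 2: z = -0.0544 + 0.7405i, |z|^2 = 0.5513
Iter 3: z = -0.3520 + 0.4534i, |z|^2 = 0.3295
Iter 4: z = 0.1117 + 0.2148i, |z|^2 = 0.0586
Iter 5: z = 0.1597 + 0.5820i, |z|^2 = 0.3642
Iter 6: z = -0.1199 + 0.7198i, |z|^2 = 0.5326
Iter 7: z = -0.3105 + 0.3614i, |z|^2 = 0.2270
Iter 8: z = 0.1591 + 0.3096i, |z|^2 = 0.1212
Iter 9: z = 0.1228 + 0.6325i, |z|^2 = 0.4152
Iter 10: z = -0.1917 + 0.6894i, |z|^2 = 0.5119
Iter 11: z = -0.2451 + 0.2697i, |z|^2 = 0.1329
Iter 12: z = 0.1807 + 0.4018i, |z|^2 = 0.1940
Iter 13: z = 0.0646 + 0.6792i, |z|^2 = 0.4654
Iter 14: z = -0.2638 + 0.6217i, |z|^2 = 0.4561
Iter 15: z = -0.1236 + 0.2060i, |z|^2 = 0.0577
Iter 16: z = 0.1662 + 0.4831i, |z|^2 = 0.2610
Iter 17: z = -0.0124 + 0.6945i, |z|^2 = 0.4825
Iter 18: z = -0.2889 + 0.5168i, |z|^2 = 0.3505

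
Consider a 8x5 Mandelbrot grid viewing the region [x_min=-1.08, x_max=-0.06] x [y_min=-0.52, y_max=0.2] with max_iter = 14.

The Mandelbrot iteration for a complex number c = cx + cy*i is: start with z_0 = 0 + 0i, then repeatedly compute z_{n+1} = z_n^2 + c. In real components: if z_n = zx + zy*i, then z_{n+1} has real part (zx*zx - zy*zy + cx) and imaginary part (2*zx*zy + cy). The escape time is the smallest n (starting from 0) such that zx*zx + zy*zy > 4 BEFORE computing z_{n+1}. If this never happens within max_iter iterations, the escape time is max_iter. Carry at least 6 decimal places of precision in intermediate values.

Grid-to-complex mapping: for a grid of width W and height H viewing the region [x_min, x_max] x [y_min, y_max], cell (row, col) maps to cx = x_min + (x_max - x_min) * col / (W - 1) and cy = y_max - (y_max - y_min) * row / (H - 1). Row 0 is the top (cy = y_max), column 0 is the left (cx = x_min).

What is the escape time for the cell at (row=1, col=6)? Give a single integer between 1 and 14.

z_0 = 0 + 0i, c = -0.2057 + 0.0200i
Iter 1: z = -0.2057 + 0.0200i, |z|^2 = 0.0427
Iter 2: z = -0.1638 + 0.0118i, |z|^2 = 0.0270
Iter 3: z = -0.1790 + 0.0161i, |z|^2 = 0.0323
Iter 4: z = -0.1739 + 0.0142i, |z|^2 = 0.0305
Iter 5: z = -0.1757 + 0.0151i, |z|^2 = 0.0311
Iter 6: z = -0.1751 + 0.0147i, |z|^2 = 0.0309
Iter 7: z = -0.1753 + 0.0148i, |z|^2 = 0.0309
Iter 8: z = -0.1752 + 0.0148i, |z|^2 = 0.0309
Iter 9: z = -0.1752 + 0.0148i, |z|^2 = 0.0309
Iter 10: z = -0.1752 + 0.0148i, |z|^2 = 0.0309
Iter 11: z = -0.1752 + 0.0148i, |z|^2 = 0.0309
Iter 12: z = -0.1752 + 0.0148i, |z|^2 = 0.0309
Iter 13: z = -0.1752 + 0.0148i, |z|^2 = 0.0309

Answer: 14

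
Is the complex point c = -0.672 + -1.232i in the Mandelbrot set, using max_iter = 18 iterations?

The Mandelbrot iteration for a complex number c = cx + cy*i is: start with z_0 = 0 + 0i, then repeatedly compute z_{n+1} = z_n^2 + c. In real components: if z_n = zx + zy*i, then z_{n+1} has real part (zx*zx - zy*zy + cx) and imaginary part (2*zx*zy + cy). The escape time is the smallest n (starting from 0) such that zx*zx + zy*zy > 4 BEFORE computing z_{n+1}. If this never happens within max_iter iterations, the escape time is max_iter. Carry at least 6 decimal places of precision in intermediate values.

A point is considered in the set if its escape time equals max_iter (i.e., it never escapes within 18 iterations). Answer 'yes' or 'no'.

Answer: no

Derivation:
z_0 = 0 + 0i, c = -0.6720 + -1.2320i
Iter 1: z = -0.6720 + -1.2320i, |z|^2 = 1.9694
Iter 2: z = -1.7382 + 0.4238i, |z|^2 = 3.2011
Iter 3: z = 2.1699 + -2.7054i, |z|^2 = 12.0273
Escaped at iteration 3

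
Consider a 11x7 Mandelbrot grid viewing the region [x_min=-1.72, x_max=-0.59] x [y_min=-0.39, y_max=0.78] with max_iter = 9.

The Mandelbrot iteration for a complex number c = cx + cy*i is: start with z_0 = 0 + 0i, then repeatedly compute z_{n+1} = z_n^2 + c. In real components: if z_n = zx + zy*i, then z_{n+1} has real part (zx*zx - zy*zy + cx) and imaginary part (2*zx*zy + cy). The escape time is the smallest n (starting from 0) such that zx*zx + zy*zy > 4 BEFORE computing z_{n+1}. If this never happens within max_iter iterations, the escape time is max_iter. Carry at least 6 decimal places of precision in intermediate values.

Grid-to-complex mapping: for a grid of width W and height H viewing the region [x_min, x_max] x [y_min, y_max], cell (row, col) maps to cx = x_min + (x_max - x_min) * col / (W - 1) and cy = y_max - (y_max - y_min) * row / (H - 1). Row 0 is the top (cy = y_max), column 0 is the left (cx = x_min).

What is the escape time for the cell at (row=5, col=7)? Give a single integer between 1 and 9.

z_0 = 0 + 0i, c = -0.9290 + -0.1950i
Iter 1: z = -0.9290 + -0.1950i, |z|^2 = 0.9011
Iter 2: z = -0.1040 + 0.1673i, |z|^2 = 0.0388
Iter 3: z = -0.9462 + -0.2298i, |z|^2 = 0.9481
Iter 4: z = -0.0865 + 0.2399i, |z|^2 = 0.0650
Iter 5: z = -0.9790 + -0.2365i, |z|^2 = 1.0145
Iter 6: z = -0.0264 + 0.2681i, |z|^2 = 0.0726
Iter 7: z = -1.0002 + -0.2092i, |z|^2 = 1.0441
Iter 8: z = 0.0276 + 0.2234i, |z|^2 = 0.0507

Answer: 9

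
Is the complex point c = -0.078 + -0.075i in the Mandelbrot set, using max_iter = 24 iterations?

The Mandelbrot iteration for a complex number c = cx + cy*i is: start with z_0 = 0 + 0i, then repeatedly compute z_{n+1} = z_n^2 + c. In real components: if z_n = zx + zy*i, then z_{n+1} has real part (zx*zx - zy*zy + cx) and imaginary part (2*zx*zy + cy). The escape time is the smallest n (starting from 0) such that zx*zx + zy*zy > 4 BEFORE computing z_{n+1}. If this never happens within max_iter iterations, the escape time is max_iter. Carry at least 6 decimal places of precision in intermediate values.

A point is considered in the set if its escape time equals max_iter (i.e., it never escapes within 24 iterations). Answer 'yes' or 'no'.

Answer: yes

Derivation:
z_0 = 0 + 0i, c = -0.0780 + -0.0750i
Iter 1: z = -0.0780 + -0.0750i, |z|^2 = 0.0117
Iter 2: z = -0.0775 + -0.0633i, |z|^2 = 0.0100
Iter 3: z = -0.0760 + -0.0652i, |z|^2 = 0.0100
Iter 4: z = -0.0765 + -0.0651i, |z|^2 = 0.0101
Iter 5: z = -0.0764 + -0.0650i, |z|^2 = 0.0101
Iter 6: z = -0.0764 + -0.0651i, |z|^2 = 0.0101
Iter 7: z = -0.0764 + -0.0651i, |z|^2 = 0.0101
Iter 8: z = -0.0764 + -0.0651i, |z|^2 = 0.0101
Iter 9: z = -0.0764 + -0.0651i, |z|^2 = 0.0101
Iter 10: z = -0.0764 + -0.0651i, |z|^2 = 0.0101
Iter 11: z = -0.0764 + -0.0651i, |z|^2 = 0.0101
Iter 12: z = -0.0764 + -0.0651i, |z|^2 = 0.0101
Iter 13: z = -0.0764 + -0.0651i, |z|^2 = 0.0101
Iter 14: z = -0.0764 + -0.0651i, |z|^2 = 0.0101
Iter 15: z = -0.0764 + -0.0651i, |z|^2 = 0.0101
Iter 16: z = -0.0764 + -0.0651i, |z|^2 = 0.0101
Iter 17: z = -0.0764 + -0.0651i, |z|^2 = 0.0101
Iter 18: z = -0.0764 + -0.0651i, |z|^2 = 0.0101
Iter 19: z = -0.0764 + -0.0651i, |z|^2 = 0.0101
Iter 20: z = -0.0764 + -0.0651i, |z|^2 = 0.0101
Iter 21: z = -0.0764 + -0.0651i, |z|^2 = 0.0101
Iter 22: z = -0.0764 + -0.0651i, |z|^2 = 0.0101
Iter 23: z = -0.0764 + -0.0651i, |z|^2 = 0.0101
Did not escape in 24 iterations → in set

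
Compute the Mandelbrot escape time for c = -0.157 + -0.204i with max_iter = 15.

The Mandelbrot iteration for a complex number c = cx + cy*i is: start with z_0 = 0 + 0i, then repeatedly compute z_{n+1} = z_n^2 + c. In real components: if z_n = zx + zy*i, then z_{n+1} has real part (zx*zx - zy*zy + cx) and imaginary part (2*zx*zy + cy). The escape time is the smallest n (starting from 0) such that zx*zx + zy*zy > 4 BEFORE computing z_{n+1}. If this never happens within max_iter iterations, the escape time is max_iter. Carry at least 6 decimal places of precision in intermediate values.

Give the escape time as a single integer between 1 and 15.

z_0 = 0 + 0i, c = -0.1570 + -0.2040i
Iter 1: z = -0.1570 + -0.2040i, |z|^2 = 0.0663
Iter 2: z = -0.1740 + -0.1399i, |z|^2 = 0.0498
Iter 3: z = -0.1463 + -0.1553i, |z|^2 = 0.0455
Iter 4: z = -0.1597 + -0.1586i, |z|^2 = 0.0506
Iter 5: z = -0.1566 + -0.1534i, |z|^2 = 0.0481
Iter 6: z = -0.1560 + -0.1560i, |z|^2 = 0.0487
Iter 7: z = -0.1570 + -0.1553i, |z|^2 = 0.0488
Iter 8: z = -0.1565 + -0.1552i, |z|^2 = 0.0486
Iter 9: z = -0.1566 + -0.1554i, |z|^2 = 0.0487
Iter 10: z = -0.1566 + -0.1553i, |z|^2 = 0.0487
Iter 11: z = -0.1566 + -0.1553i, |z|^2 = 0.0487
Iter 12: z = -0.1566 + -0.1553i, |z|^2 = 0.0487
Iter 13: z = -0.1566 + -0.1553i, |z|^2 = 0.0487
Iter 14: z = -0.1566 + -0.1553i, |z|^2 = 0.0487

Answer: 15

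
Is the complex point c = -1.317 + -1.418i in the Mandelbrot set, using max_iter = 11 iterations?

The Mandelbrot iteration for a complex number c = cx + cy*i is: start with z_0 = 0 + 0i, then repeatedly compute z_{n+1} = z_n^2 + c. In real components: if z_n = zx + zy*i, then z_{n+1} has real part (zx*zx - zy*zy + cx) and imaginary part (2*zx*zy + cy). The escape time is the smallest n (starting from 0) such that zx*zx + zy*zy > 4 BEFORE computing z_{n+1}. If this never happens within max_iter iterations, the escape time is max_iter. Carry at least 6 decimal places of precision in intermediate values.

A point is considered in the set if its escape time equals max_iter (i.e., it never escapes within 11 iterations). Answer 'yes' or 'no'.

z_0 = 0 + 0i, c = -1.3170 + -1.4180i
Iter 1: z = -1.3170 + -1.4180i, |z|^2 = 3.7452
Iter 2: z = -1.5932 + 2.3170i, |z|^2 = 7.9069
Escaped at iteration 2

Answer: no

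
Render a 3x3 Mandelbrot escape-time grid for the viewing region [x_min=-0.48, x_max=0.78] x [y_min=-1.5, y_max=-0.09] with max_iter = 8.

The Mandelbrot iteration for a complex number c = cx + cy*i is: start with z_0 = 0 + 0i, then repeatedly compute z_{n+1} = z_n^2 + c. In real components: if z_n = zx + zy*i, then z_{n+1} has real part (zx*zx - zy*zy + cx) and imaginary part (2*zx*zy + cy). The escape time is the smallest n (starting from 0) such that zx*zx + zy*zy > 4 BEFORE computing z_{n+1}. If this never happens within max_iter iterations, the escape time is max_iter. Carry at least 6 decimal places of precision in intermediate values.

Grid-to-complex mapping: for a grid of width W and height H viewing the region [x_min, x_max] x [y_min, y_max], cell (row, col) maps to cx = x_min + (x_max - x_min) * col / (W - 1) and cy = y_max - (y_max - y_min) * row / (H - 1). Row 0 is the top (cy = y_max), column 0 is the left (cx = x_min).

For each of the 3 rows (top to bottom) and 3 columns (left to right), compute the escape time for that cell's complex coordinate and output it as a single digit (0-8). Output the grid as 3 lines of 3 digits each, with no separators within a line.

(row=0, col=0): c = -0.4800 + -0.0900i → escape time 8
(row=0, col=1): c = 0.1500 + -0.0900i → escape time 8
(row=0, col=2): c = 0.7800 + -0.0900i → escape time 3
(row=1, col=0): c = -0.4800 + -0.7950i → escape time 6
(row=1, col=1): c = 0.1500 + -0.7950i → escape time 5
(row=1, col=2): c = 0.7800 + -0.7950i → escape time 2
(row=2, col=0): c = -0.4800 + -1.5000i → escape time 2
(row=2, col=1): c = 0.1500 + -1.5000i → escape time 2
(row=2, col=2): c = 0.7800 + -1.5000i → escape time 2

Answer: 883
652
222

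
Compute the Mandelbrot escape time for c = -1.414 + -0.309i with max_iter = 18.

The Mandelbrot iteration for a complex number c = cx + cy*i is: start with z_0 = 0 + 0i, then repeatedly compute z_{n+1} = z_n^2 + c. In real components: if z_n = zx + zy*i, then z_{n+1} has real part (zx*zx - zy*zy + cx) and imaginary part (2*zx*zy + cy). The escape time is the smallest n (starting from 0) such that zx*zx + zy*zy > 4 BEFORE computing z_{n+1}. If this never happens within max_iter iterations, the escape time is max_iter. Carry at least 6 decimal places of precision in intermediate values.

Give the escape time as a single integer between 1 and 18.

z_0 = 0 + 0i, c = -1.4140 + -0.3090i
Iter 1: z = -1.4140 + -0.3090i, |z|^2 = 2.0949
Iter 2: z = 0.4899 + 0.5649i, |z|^2 = 0.5591
Iter 3: z = -1.4930 + 0.2445i, |z|^2 = 2.2889
Iter 4: z = 0.7554 + -1.0390i, |z|^2 = 1.6501
Iter 5: z = -1.9228 + -1.8787i, |z|^2 = 7.2268
Escaped at iteration 5

Answer: 5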